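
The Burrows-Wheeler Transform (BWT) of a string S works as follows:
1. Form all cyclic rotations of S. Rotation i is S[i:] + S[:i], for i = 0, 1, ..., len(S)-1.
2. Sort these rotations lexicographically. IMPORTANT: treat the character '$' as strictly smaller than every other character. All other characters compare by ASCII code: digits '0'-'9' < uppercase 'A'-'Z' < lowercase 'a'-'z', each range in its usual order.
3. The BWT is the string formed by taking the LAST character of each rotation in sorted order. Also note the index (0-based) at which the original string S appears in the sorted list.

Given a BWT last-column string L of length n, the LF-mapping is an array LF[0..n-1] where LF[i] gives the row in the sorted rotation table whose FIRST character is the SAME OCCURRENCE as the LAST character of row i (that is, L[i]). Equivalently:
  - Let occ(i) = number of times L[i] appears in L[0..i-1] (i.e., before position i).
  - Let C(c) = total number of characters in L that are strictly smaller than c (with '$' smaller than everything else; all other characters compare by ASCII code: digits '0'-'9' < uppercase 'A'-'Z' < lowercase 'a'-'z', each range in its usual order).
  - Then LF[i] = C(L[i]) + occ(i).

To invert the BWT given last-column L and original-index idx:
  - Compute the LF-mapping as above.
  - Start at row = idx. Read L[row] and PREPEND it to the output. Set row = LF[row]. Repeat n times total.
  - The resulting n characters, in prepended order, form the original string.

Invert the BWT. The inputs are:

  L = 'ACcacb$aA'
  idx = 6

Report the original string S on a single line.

Answer: bacAcaCA$

Derivation:
LF mapping: 1 3 7 4 8 6 0 5 2
Walk LF starting at row 6, prepending L[row]:
  step 1: row=6, L[6]='$', prepend. Next row=LF[6]=0
  step 2: row=0, L[0]='A', prepend. Next row=LF[0]=1
  step 3: row=1, L[1]='C', prepend. Next row=LF[1]=3
  step 4: row=3, L[3]='a', prepend. Next row=LF[3]=4
  step 5: row=4, L[4]='c', prepend. Next row=LF[4]=8
  step 6: row=8, L[8]='A', prepend. Next row=LF[8]=2
  step 7: row=2, L[2]='c', prepend. Next row=LF[2]=7
  step 8: row=7, L[7]='a', prepend. Next row=LF[7]=5
  step 9: row=5, L[5]='b', prepend. Next row=LF[5]=6
Reversed output: bacAcaCA$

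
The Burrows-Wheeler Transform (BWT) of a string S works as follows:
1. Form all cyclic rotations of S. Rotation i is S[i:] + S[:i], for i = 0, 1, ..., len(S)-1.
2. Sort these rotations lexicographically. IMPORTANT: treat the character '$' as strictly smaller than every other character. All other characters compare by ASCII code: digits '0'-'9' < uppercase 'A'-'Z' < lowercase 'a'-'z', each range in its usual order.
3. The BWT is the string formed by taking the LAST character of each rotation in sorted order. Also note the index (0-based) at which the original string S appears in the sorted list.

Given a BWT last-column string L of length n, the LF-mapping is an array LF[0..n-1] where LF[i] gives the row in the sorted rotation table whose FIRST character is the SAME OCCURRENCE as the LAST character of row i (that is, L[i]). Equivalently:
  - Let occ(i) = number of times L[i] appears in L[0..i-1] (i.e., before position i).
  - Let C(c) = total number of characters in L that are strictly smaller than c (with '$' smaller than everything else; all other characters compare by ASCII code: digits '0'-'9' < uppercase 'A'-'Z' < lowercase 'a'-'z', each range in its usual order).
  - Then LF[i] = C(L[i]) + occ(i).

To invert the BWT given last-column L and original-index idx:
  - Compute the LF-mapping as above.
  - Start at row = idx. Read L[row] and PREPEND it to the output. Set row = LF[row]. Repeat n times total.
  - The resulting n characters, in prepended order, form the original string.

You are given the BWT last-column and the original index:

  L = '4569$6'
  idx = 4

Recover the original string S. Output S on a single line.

Answer: 69654$

Derivation:
LF mapping: 1 2 3 5 0 4
Walk LF starting at row 4, prepending L[row]:
  step 1: row=4, L[4]='$', prepend. Next row=LF[4]=0
  step 2: row=0, L[0]='4', prepend. Next row=LF[0]=1
  step 3: row=1, L[1]='5', prepend. Next row=LF[1]=2
  step 4: row=2, L[2]='6', prepend. Next row=LF[2]=3
  step 5: row=3, L[3]='9', prepend. Next row=LF[3]=5
  step 6: row=5, L[5]='6', prepend. Next row=LF[5]=4
Reversed output: 69654$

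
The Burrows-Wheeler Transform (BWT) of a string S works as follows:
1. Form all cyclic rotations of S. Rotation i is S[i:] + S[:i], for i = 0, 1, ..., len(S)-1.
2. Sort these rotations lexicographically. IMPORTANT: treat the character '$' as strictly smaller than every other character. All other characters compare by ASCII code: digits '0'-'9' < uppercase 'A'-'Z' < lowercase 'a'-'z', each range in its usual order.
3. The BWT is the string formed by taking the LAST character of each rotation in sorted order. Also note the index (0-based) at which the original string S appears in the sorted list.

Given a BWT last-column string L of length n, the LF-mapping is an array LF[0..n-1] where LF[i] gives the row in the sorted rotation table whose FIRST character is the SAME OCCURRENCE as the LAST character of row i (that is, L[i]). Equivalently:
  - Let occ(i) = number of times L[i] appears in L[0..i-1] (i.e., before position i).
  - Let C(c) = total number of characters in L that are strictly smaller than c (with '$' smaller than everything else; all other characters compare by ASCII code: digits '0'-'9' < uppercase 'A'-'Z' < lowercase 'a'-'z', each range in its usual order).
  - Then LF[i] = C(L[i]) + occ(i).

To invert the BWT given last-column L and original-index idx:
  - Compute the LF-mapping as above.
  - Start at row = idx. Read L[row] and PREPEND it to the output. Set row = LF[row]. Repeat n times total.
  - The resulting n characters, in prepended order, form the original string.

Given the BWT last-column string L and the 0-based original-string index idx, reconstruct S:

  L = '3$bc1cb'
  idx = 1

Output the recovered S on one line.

LF mapping: 2 0 3 5 1 6 4
Walk LF starting at row 1, prepending L[row]:
  step 1: row=1, L[1]='$', prepend. Next row=LF[1]=0
  step 2: row=0, L[0]='3', prepend. Next row=LF[0]=2
  step 3: row=2, L[2]='b', prepend. Next row=LF[2]=3
  step 4: row=3, L[3]='c', prepend. Next row=LF[3]=5
  step 5: row=5, L[5]='c', prepend. Next row=LF[5]=6
  step 6: row=6, L[6]='b', prepend. Next row=LF[6]=4
  step 7: row=4, L[4]='1', prepend. Next row=LF[4]=1
Reversed output: 1bccb3$

Answer: 1bccb3$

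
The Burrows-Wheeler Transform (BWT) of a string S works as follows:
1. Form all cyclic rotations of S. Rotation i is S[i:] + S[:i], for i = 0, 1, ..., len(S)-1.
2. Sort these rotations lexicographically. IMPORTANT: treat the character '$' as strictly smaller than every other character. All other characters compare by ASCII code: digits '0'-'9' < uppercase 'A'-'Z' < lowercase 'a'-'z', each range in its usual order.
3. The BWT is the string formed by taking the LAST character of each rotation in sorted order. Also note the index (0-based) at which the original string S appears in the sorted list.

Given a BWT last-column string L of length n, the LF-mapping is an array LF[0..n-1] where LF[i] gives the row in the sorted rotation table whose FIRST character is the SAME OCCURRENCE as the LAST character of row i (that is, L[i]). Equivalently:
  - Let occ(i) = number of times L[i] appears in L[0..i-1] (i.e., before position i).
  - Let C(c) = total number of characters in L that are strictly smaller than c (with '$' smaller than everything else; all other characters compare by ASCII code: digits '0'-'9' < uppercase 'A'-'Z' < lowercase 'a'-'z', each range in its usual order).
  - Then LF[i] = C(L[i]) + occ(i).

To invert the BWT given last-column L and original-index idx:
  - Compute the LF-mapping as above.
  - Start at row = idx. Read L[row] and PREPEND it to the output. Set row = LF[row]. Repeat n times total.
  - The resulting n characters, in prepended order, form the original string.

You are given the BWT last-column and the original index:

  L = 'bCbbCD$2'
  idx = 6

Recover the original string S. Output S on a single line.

LF mapping: 5 2 6 7 3 4 0 1
Walk LF starting at row 6, prepending L[row]:
  step 1: row=6, L[6]='$', prepend. Next row=LF[6]=0
  step 2: row=0, L[0]='b', prepend. Next row=LF[0]=5
  step 3: row=5, L[5]='D', prepend. Next row=LF[5]=4
  step 4: row=4, L[4]='C', prepend. Next row=LF[4]=3
  step 5: row=3, L[3]='b', prepend. Next row=LF[3]=7
  step 6: row=7, L[7]='2', prepend. Next row=LF[7]=1
  step 7: row=1, L[1]='C', prepend. Next row=LF[1]=2
  step 8: row=2, L[2]='b', prepend. Next row=LF[2]=6
Reversed output: bC2bCDb$

Answer: bC2bCDb$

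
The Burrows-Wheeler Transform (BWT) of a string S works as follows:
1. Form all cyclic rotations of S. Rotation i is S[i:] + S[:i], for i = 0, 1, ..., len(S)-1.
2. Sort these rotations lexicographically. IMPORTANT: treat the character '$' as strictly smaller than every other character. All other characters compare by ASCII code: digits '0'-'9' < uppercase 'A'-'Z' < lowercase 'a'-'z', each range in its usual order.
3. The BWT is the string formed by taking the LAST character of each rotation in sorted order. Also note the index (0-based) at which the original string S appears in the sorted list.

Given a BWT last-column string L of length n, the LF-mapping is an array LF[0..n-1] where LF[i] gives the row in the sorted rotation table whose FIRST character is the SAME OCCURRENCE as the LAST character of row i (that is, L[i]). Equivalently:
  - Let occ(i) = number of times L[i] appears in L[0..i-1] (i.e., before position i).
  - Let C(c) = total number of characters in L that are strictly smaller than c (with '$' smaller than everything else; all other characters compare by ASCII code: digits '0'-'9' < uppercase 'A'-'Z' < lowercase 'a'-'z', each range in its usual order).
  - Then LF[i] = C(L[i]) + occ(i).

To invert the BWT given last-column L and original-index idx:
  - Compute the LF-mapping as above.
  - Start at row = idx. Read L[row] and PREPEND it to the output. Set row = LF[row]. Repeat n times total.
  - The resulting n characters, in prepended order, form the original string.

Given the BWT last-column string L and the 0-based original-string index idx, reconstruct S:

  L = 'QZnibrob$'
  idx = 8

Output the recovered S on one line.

LF mapping: 1 2 6 5 3 8 7 4 0
Walk LF starting at row 8, prepending L[row]:
  step 1: row=8, L[8]='$', prepend. Next row=LF[8]=0
  step 2: row=0, L[0]='Q', prepend. Next row=LF[0]=1
  step 3: row=1, L[1]='Z', prepend. Next row=LF[1]=2
  step 4: row=2, L[2]='n', prepend. Next row=LF[2]=6
  step 5: row=6, L[6]='o', prepend. Next row=LF[6]=7
  step 6: row=7, L[7]='b', prepend. Next row=LF[7]=4
  step 7: row=4, L[4]='b', prepend. Next row=LF[4]=3
  step 8: row=3, L[3]='i', prepend. Next row=LF[3]=5
  step 9: row=5, L[5]='r', prepend. Next row=LF[5]=8
Reversed output: ribbonZQ$

Answer: ribbonZQ$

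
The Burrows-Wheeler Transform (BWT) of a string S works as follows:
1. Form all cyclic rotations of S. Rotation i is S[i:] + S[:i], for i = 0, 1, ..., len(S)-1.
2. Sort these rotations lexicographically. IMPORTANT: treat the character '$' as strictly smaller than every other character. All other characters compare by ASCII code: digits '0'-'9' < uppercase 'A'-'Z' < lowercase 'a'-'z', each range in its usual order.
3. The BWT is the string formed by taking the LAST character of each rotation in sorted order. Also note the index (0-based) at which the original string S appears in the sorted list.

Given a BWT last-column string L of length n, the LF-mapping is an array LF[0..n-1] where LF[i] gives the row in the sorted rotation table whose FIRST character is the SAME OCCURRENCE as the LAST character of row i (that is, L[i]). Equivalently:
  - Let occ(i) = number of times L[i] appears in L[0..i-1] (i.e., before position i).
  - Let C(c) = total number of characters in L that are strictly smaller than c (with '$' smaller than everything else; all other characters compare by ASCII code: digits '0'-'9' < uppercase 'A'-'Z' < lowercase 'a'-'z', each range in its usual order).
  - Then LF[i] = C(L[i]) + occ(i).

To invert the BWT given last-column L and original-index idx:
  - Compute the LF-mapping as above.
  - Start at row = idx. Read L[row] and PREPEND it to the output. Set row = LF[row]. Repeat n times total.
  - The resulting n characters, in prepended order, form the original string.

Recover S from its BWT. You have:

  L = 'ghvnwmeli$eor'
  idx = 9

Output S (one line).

LF mapping: 3 4 11 8 12 7 1 6 5 0 2 9 10
Walk LF starting at row 9, prepending L[row]:
  step 1: row=9, L[9]='$', prepend. Next row=LF[9]=0
  step 2: row=0, L[0]='g', prepend. Next row=LF[0]=3
  step 3: row=3, L[3]='n', prepend. Next row=LF[3]=8
  step 4: row=8, L[8]='i', prepend. Next row=LF[8]=5
  step 5: row=5, L[5]='m', prepend. Next row=LF[5]=7
  step 6: row=7, L[7]='l', prepend. Next row=LF[7]=6
  step 7: row=6, L[6]='e', prepend. Next row=LF[6]=1
  step 8: row=1, L[1]='h', prepend. Next row=LF[1]=4
  step 9: row=4, L[4]='w', prepend. Next row=LF[4]=12
  step 10: row=12, L[12]='r', prepend. Next row=LF[12]=10
  step 11: row=10, L[10]='e', prepend. Next row=LF[10]=2
  step 12: row=2, L[2]='v', prepend. Next row=LF[2]=11
  step 13: row=11, L[11]='o', prepend. Next row=LF[11]=9
Reversed output: overwhelming$

Answer: overwhelming$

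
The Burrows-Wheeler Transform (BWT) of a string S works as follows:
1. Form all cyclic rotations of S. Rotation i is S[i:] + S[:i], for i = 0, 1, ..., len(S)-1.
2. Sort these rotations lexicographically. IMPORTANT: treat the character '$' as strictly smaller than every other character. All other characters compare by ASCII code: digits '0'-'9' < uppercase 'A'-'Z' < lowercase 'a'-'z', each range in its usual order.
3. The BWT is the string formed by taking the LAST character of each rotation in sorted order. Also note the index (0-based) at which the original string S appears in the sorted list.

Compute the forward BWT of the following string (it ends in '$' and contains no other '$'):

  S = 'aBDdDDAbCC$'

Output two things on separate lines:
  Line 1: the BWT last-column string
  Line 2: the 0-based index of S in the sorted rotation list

Answer: CDaCbDdB$AD
8

Derivation:
All 11 rotations (rotation i = S[i:]+S[:i]):
  rot[0] = aBDdDDAbCC$
  rot[1] = BDdDDAbCC$a
  rot[2] = DdDDAbCC$aB
  rot[3] = dDDAbCC$aBD
  rot[4] = DDAbCC$aBDd
  rot[5] = DAbCC$aBDdD
  rot[6] = AbCC$aBDdDD
  rot[7] = bCC$aBDdDDA
  rot[8] = CC$aBDdDDAb
  rot[9] = C$aBDdDDAbC
  rot[10] = $aBDdDDAbCC
Sorted (with $ < everything):
  sorted[0] = $aBDdDDAbCC  (last char: 'C')
  sorted[1] = AbCC$aBDdDD  (last char: 'D')
  sorted[2] = BDdDDAbCC$a  (last char: 'a')
  sorted[3] = C$aBDdDDAbC  (last char: 'C')
  sorted[4] = CC$aBDdDDAb  (last char: 'b')
  sorted[5] = DAbCC$aBDdD  (last char: 'D')
  sorted[6] = DDAbCC$aBDd  (last char: 'd')
  sorted[7] = DdDDAbCC$aB  (last char: 'B')
  sorted[8] = aBDdDDAbCC$  (last char: '$')
  sorted[9] = bCC$aBDdDDA  (last char: 'A')
  sorted[10] = dDDAbCC$aBD  (last char: 'D')
Last column: CDaCbDdB$AD
Original string S is at sorted index 8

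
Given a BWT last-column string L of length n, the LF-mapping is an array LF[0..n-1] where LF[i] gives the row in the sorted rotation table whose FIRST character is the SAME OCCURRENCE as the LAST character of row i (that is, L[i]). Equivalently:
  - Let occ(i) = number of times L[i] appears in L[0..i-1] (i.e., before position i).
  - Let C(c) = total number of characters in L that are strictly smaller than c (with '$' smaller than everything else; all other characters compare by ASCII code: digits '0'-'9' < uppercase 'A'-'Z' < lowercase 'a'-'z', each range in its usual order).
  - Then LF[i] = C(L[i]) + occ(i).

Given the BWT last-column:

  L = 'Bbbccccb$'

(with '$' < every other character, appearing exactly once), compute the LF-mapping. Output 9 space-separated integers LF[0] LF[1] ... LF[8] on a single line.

Char counts: '$':1, 'B':1, 'b':3, 'c':4
C (first-col start): C('$')=0, C('B')=1, C('b')=2, C('c')=5
L[0]='B': occ=0, LF[0]=C('B')+0=1+0=1
L[1]='b': occ=0, LF[1]=C('b')+0=2+0=2
L[2]='b': occ=1, LF[2]=C('b')+1=2+1=3
L[3]='c': occ=0, LF[3]=C('c')+0=5+0=5
L[4]='c': occ=1, LF[4]=C('c')+1=5+1=6
L[5]='c': occ=2, LF[5]=C('c')+2=5+2=7
L[6]='c': occ=3, LF[6]=C('c')+3=5+3=8
L[7]='b': occ=2, LF[7]=C('b')+2=2+2=4
L[8]='$': occ=0, LF[8]=C('$')+0=0+0=0

Answer: 1 2 3 5 6 7 8 4 0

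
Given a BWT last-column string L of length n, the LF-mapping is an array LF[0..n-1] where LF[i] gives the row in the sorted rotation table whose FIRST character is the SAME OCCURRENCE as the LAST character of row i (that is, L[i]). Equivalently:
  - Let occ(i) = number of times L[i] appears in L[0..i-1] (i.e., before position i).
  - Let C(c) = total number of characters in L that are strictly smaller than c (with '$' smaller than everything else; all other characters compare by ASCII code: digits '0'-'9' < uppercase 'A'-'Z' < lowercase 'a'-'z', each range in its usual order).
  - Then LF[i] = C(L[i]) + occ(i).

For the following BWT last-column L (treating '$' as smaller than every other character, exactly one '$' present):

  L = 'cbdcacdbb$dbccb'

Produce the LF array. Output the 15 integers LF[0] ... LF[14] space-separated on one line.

Char counts: '$':1, 'a':1, 'b':5, 'c':5, 'd':3
C (first-col start): C('$')=0, C('a')=1, C('b')=2, C('c')=7, C('d')=12
L[0]='c': occ=0, LF[0]=C('c')+0=7+0=7
L[1]='b': occ=0, LF[1]=C('b')+0=2+0=2
L[2]='d': occ=0, LF[2]=C('d')+0=12+0=12
L[3]='c': occ=1, LF[3]=C('c')+1=7+1=8
L[4]='a': occ=0, LF[4]=C('a')+0=1+0=1
L[5]='c': occ=2, LF[5]=C('c')+2=7+2=9
L[6]='d': occ=1, LF[6]=C('d')+1=12+1=13
L[7]='b': occ=1, LF[7]=C('b')+1=2+1=3
L[8]='b': occ=2, LF[8]=C('b')+2=2+2=4
L[9]='$': occ=0, LF[9]=C('$')+0=0+0=0
L[10]='d': occ=2, LF[10]=C('d')+2=12+2=14
L[11]='b': occ=3, LF[11]=C('b')+3=2+3=5
L[12]='c': occ=3, LF[12]=C('c')+3=7+3=10
L[13]='c': occ=4, LF[13]=C('c')+4=7+4=11
L[14]='b': occ=4, LF[14]=C('b')+4=2+4=6

Answer: 7 2 12 8 1 9 13 3 4 0 14 5 10 11 6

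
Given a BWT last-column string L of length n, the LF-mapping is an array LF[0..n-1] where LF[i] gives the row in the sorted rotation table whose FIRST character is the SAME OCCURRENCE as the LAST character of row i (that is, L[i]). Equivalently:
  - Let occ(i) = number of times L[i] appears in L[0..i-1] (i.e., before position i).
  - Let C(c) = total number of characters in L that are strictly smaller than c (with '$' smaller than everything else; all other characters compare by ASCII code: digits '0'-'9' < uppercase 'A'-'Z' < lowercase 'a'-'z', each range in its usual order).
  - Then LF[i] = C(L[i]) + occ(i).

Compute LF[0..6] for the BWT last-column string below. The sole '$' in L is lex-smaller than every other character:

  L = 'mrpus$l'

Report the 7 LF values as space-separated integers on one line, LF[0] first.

Char counts: '$':1, 'l':1, 'm':1, 'p':1, 'r':1, 's':1, 'u':1
C (first-col start): C('$')=0, C('l')=1, C('m')=2, C('p')=3, C('r')=4, C('s')=5, C('u')=6
L[0]='m': occ=0, LF[0]=C('m')+0=2+0=2
L[1]='r': occ=0, LF[1]=C('r')+0=4+0=4
L[2]='p': occ=0, LF[2]=C('p')+0=3+0=3
L[3]='u': occ=0, LF[3]=C('u')+0=6+0=6
L[4]='s': occ=0, LF[4]=C('s')+0=5+0=5
L[5]='$': occ=0, LF[5]=C('$')+0=0+0=0
L[6]='l': occ=0, LF[6]=C('l')+0=1+0=1

Answer: 2 4 3 6 5 0 1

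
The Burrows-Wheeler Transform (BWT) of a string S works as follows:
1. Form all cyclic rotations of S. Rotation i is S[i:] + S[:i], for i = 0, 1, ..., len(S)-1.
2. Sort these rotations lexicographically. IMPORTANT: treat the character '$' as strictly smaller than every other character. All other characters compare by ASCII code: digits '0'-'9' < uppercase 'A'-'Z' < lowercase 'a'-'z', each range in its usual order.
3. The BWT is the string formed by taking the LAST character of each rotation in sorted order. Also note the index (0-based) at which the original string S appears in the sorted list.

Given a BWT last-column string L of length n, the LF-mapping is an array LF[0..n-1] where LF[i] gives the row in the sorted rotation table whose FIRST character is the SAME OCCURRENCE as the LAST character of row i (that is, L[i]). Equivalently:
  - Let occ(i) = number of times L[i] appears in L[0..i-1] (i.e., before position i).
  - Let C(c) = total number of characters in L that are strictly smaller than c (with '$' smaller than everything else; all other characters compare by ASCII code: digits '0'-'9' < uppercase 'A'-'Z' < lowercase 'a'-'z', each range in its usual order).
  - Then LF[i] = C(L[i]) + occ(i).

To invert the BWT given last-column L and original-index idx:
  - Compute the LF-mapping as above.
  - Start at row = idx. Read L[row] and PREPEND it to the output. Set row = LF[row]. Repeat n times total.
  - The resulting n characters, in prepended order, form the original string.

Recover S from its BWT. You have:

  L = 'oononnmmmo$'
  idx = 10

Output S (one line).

Answer: oomomnnnmo$

Derivation:
LF mapping: 7 8 4 9 5 6 1 2 3 10 0
Walk LF starting at row 10, prepending L[row]:
  step 1: row=10, L[10]='$', prepend. Next row=LF[10]=0
  step 2: row=0, L[0]='o', prepend. Next row=LF[0]=7
  step 3: row=7, L[7]='m', prepend. Next row=LF[7]=2
  step 4: row=2, L[2]='n', prepend. Next row=LF[2]=4
  step 5: row=4, L[4]='n', prepend. Next row=LF[4]=5
  step 6: row=5, L[5]='n', prepend. Next row=LF[5]=6
  step 7: row=6, L[6]='m', prepend. Next row=LF[6]=1
  step 8: row=1, L[1]='o', prepend. Next row=LF[1]=8
  step 9: row=8, L[8]='m', prepend. Next row=LF[8]=3
  step 10: row=3, L[3]='o', prepend. Next row=LF[3]=9
  step 11: row=9, L[9]='o', prepend. Next row=LF[9]=10
Reversed output: oomomnnnmo$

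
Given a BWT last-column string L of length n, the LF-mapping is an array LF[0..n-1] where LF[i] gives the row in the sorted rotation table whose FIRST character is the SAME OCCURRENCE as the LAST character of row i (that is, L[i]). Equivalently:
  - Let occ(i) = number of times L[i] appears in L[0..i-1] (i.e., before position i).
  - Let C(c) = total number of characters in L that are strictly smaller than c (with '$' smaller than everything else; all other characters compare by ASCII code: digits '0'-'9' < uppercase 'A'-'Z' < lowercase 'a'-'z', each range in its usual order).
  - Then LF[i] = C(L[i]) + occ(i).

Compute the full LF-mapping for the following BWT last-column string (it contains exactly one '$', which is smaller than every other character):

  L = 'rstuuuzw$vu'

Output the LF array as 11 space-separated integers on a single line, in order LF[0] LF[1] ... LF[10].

Answer: 1 2 3 4 5 6 10 9 0 8 7

Derivation:
Char counts: '$':1, 'r':1, 's':1, 't':1, 'u':4, 'v':1, 'w':1, 'z':1
C (first-col start): C('$')=0, C('r')=1, C('s')=2, C('t')=3, C('u')=4, C('v')=8, C('w')=9, C('z')=10
L[0]='r': occ=0, LF[0]=C('r')+0=1+0=1
L[1]='s': occ=0, LF[1]=C('s')+0=2+0=2
L[2]='t': occ=0, LF[2]=C('t')+0=3+0=3
L[3]='u': occ=0, LF[3]=C('u')+0=4+0=4
L[4]='u': occ=1, LF[4]=C('u')+1=4+1=5
L[5]='u': occ=2, LF[5]=C('u')+2=4+2=6
L[6]='z': occ=0, LF[6]=C('z')+0=10+0=10
L[7]='w': occ=0, LF[7]=C('w')+0=9+0=9
L[8]='$': occ=0, LF[8]=C('$')+0=0+0=0
L[9]='v': occ=0, LF[9]=C('v')+0=8+0=8
L[10]='u': occ=3, LF[10]=C('u')+3=4+3=7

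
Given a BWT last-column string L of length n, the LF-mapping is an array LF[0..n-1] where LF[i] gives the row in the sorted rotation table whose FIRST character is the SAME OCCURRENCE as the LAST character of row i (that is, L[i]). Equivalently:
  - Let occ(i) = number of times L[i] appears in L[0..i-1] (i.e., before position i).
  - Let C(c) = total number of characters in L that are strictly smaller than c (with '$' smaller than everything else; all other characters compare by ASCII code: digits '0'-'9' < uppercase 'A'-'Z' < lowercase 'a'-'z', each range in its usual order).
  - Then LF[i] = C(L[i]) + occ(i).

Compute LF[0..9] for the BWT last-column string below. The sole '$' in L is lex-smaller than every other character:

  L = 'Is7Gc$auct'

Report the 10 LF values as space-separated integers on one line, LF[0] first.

Char counts: '$':1, '7':1, 'G':1, 'I':1, 'a':1, 'c':2, 's':1, 't':1, 'u':1
C (first-col start): C('$')=0, C('7')=1, C('G')=2, C('I')=3, C('a')=4, C('c')=5, C('s')=7, C('t')=8, C('u')=9
L[0]='I': occ=0, LF[0]=C('I')+0=3+0=3
L[1]='s': occ=0, LF[1]=C('s')+0=7+0=7
L[2]='7': occ=0, LF[2]=C('7')+0=1+0=1
L[3]='G': occ=0, LF[3]=C('G')+0=2+0=2
L[4]='c': occ=0, LF[4]=C('c')+0=5+0=5
L[5]='$': occ=0, LF[5]=C('$')+0=0+0=0
L[6]='a': occ=0, LF[6]=C('a')+0=4+0=4
L[7]='u': occ=0, LF[7]=C('u')+0=9+0=9
L[8]='c': occ=1, LF[8]=C('c')+1=5+1=6
L[9]='t': occ=0, LF[9]=C('t')+0=8+0=8

Answer: 3 7 1 2 5 0 4 9 6 8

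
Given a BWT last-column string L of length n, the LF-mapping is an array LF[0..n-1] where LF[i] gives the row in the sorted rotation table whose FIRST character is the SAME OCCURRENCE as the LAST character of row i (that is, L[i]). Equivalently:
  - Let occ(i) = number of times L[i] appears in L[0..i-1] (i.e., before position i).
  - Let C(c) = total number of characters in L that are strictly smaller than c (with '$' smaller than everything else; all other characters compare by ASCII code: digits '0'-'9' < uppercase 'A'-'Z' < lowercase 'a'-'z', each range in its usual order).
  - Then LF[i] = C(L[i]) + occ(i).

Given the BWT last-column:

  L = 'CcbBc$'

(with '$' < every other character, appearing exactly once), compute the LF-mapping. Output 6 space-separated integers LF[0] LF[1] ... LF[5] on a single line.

Answer: 2 4 3 1 5 0

Derivation:
Char counts: '$':1, 'B':1, 'C':1, 'b':1, 'c':2
C (first-col start): C('$')=0, C('B')=1, C('C')=2, C('b')=3, C('c')=4
L[0]='C': occ=0, LF[0]=C('C')+0=2+0=2
L[1]='c': occ=0, LF[1]=C('c')+0=4+0=4
L[2]='b': occ=0, LF[2]=C('b')+0=3+0=3
L[3]='B': occ=0, LF[3]=C('B')+0=1+0=1
L[4]='c': occ=1, LF[4]=C('c')+1=4+1=5
L[5]='$': occ=0, LF[5]=C('$')+0=0+0=0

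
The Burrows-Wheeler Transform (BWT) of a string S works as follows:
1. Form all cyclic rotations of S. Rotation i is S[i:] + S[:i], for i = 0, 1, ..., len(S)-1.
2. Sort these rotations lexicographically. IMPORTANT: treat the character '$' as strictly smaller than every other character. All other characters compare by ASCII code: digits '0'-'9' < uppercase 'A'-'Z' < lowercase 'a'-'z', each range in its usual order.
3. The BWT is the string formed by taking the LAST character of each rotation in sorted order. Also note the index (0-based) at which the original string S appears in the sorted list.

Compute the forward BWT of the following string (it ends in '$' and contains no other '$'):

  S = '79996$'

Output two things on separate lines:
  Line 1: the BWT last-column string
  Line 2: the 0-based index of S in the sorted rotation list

All 6 rotations (rotation i = S[i:]+S[:i]):
  rot[0] = 79996$
  rot[1] = 9996$7
  rot[2] = 996$79
  rot[3] = 96$799
  rot[4] = 6$7999
  rot[5] = $79996
Sorted (with $ < everything):
  sorted[0] = $79996  (last char: '6')
  sorted[1] = 6$7999  (last char: '9')
  sorted[2] = 79996$  (last char: '$')
  sorted[3] = 96$799  (last char: '9')
  sorted[4] = 996$79  (last char: '9')
  sorted[5] = 9996$7  (last char: '7')
Last column: 69$997
Original string S is at sorted index 2

Answer: 69$997
2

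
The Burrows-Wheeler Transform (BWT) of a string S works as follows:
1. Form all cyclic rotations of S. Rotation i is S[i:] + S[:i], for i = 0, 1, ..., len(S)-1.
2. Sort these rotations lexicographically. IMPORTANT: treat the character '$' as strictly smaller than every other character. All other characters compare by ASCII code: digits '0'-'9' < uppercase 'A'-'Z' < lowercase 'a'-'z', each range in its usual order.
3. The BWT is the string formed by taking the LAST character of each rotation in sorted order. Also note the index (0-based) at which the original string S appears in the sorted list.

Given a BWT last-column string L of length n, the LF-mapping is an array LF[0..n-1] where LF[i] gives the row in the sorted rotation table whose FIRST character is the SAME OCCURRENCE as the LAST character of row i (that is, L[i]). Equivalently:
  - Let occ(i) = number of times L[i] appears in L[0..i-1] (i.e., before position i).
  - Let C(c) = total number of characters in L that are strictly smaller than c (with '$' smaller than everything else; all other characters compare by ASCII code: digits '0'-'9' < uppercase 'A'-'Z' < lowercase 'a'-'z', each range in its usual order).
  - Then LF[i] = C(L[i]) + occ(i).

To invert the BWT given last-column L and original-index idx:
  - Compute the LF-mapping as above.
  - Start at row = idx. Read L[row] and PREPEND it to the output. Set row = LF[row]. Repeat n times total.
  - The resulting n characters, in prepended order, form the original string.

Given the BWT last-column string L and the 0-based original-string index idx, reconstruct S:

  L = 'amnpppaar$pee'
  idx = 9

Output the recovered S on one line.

LF mapping: 1 6 7 8 9 10 2 3 12 0 11 4 5
Walk LF starting at row 9, prepending L[row]:
  step 1: row=9, L[9]='$', prepend. Next row=LF[9]=0
  step 2: row=0, L[0]='a', prepend. Next row=LF[0]=1
  step 3: row=1, L[1]='m', prepend. Next row=LF[1]=6
  step 4: row=6, L[6]='a', prepend. Next row=LF[6]=2
  step 5: row=2, L[2]='n', prepend. Next row=LF[2]=7
  step 6: row=7, L[7]='a', prepend. Next row=LF[7]=3
  step 7: row=3, L[3]='p', prepend. Next row=LF[3]=8
  step 8: row=8, L[8]='r', prepend. Next row=LF[8]=12
  step 9: row=12, L[12]='e', prepend. Next row=LF[12]=5
  step 10: row=5, L[5]='p', prepend. Next row=LF[5]=10
  step 11: row=10, L[10]='p', prepend. Next row=LF[10]=11
  step 12: row=11, L[11]='e', prepend. Next row=LF[11]=4
  step 13: row=4, L[4]='p', prepend. Next row=LF[4]=9
Reversed output: pepperpanama$

Answer: pepperpanama$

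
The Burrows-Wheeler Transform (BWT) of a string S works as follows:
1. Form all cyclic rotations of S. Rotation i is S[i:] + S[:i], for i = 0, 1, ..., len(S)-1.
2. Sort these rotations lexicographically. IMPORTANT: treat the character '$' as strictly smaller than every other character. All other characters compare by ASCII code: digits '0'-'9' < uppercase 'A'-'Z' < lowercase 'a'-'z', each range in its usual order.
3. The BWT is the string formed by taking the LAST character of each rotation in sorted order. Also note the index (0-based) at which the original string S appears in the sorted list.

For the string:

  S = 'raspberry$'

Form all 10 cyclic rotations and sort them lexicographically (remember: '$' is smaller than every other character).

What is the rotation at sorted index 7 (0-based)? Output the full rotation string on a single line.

All 10 rotations (rotation i = S[i:]+S[:i]):
  rot[0] = raspberry$
  rot[1] = aspberry$r
  rot[2] = spberry$ra
  rot[3] = pberry$ras
  rot[4] = berry$rasp
  rot[5] = erry$raspb
  rot[6] = rry$raspbe
  rot[7] = ry$raspber
  rot[8] = y$raspberr
  rot[9] = $raspberry
Sorted (with $ < everything):
  sorted[0] = $raspberry
  sorted[1] = aspberry$r
  sorted[2] = berry$rasp
  sorted[3] = erry$raspb
  sorted[4] = pberry$ras
  sorted[5] = raspberry$
  sorted[6] = rry$raspbe
  sorted[7] = ry$raspber
  sorted[8] = spberry$ra
  sorted[9] = y$raspberr
sorted[7] = ry$raspber

Answer: ry$raspber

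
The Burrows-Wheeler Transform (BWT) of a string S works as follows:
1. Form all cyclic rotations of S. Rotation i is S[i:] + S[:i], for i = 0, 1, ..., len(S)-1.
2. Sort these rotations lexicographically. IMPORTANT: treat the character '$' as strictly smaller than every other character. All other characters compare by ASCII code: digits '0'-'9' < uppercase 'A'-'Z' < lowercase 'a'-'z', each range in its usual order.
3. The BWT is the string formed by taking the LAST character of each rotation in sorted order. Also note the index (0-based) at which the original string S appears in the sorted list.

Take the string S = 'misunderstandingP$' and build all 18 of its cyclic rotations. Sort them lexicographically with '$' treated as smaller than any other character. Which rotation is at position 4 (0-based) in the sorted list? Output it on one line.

Answer: dingP$misunderstan

Derivation:
All 18 rotations (rotation i = S[i:]+S[:i]):
  rot[0] = misunderstandingP$
  rot[1] = isunderstandingP$m
  rot[2] = sunderstandingP$mi
  rot[3] = understandingP$mis
  rot[4] = nderstandingP$misu
  rot[5] = derstandingP$misun
  rot[6] = erstandingP$misund
  rot[7] = rstandingP$misunde
  rot[8] = standingP$misunder
  rot[9] = tandingP$misunders
  rot[10] = andingP$misunderst
  rot[11] = ndingP$misundersta
  rot[12] = dingP$misunderstan
  rot[13] = ingP$misunderstand
  rot[14] = ngP$misunderstandi
  rot[15] = gP$misunderstandin
  rot[16] = P$misunderstanding
  rot[17] = $misunderstandingP
Sorted (with $ < everything):
  sorted[0] = $misunderstandingP
  sorted[1] = P$misunderstanding
  sorted[2] = andingP$misunderst
  sorted[3] = derstandingP$misun
  sorted[4] = dingP$misunderstan
  sorted[5] = erstandingP$misund
  sorted[6] = gP$misunderstandin
  sorted[7] = ingP$misunderstand
  sorted[8] = isunderstandingP$m
  sorted[9] = misunderstandingP$
  sorted[10] = nderstandingP$misu
  sorted[11] = ndingP$misundersta
  sorted[12] = ngP$misunderstandi
  sorted[13] = rstandingP$misunde
  sorted[14] = standingP$misunder
  sorted[15] = sunderstandingP$mi
  sorted[16] = tandingP$misunders
  sorted[17] = understandingP$mis
sorted[4] = dingP$misunderstan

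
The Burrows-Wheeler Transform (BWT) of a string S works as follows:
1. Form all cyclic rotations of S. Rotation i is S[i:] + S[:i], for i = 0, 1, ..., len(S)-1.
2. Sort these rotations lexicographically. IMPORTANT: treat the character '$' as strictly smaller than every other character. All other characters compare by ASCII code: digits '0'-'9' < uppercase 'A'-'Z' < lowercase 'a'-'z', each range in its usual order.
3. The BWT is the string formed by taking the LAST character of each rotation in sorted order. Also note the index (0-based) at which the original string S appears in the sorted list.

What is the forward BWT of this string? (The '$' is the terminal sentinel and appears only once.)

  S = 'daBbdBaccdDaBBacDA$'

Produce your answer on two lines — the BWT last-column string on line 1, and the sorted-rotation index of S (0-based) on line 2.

Answer: ADaBdacdDdBBBaacbc$
18

Derivation:
All 19 rotations (rotation i = S[i:]+S[:i]):
  rot[0] = daBbdBaccdDaBBacDA$
  rot[1] = aBbdBaccdDaBBacDA$d
  rot[2] = BbdBaccdDaBBacDA$da
  rot[3] = bdBaccdDaBBacDA$daB
  rot[4] = dBaccdDaBBacDA$daBb
  rot[5] = BaccdDaBBacDA$daBbd
  rot[6] = accdDaBBacDA$daBbdB
  rot[7] = ccdDaBBacDA$daBbdBa
  rot[8] = cdDaBBacDA$daBbdBac
  rot[9] = dDaBBacDA$daBbdBacc
  rot[10] = DaBBacDA$daBbdBaccd
  rot[11] = aBBacDA$daBbdBaccdD
  rot[12] = BBacDA$daBbdBaccdDa
  rot[13] = BacDA$daBbdBaccdDaB
  rot[14] = acDA$daBbdBaccdDaBB
  rot[15] = cDA$daBbdBaccdDaBBa
  rot[16] = DA$daBbdBaccdDaBBac
  rot[17] = A$daBbdBaccdDaBBacD
  rot[18] = $daBbdBaccdDaBBacDA
Sorted (with $ < everything):
  sorted[0] = $daBbdBaccdDaBBacDA  (last char: 'A')
  sorted[1] = A$daBbdBaccdDaBBacD  (last char: 'D')
  sorted[2] = BBacDA$daBbdBaccdDa  (last char: 'a')
  sorted[3] = BacDA$daBbdBaccdDaB  (last char: 'B')
  sorted[4] = BaccdDaBBacDA$daBbd  (last char: 'd')
  sorted[5] = BbdBaccdDaBBacDA$da  (last char: 'a')
  sorted[6] = DA$daBbdBaccdDaBBac  (last char: 'c')
  sorted[7] = DaBBacDA$daBbdBaccd  (last char: 'd')
  sorted[8] = aBBacDA$daBbdBaccdD  (last char: 'D')
  sorted[9] = aBbdBaccdDaBBacDA$d  (last char: 'd')
  sorted[10] = acDA$daBbdBaccdDaBB  (last char: 'B')
  sorted[11] = accdDaBBacDA$daBbdB  (last char: 'B')
  sorted[12] = bdBaccdDaBBacDA$daB  (last char: 'B')
  sorted[13] = cDA$daBbdBaccdDaBBa  (last char: 'a')
  sorted[14] = ccdDaBBacDA$daBbdBa  (last char: 'a')
  sorted[15] = cdDaBBacDA$daBbdBac  (last char: 'c')
  sorted[16] = dBaccdDaBBacDA$daBb  (last char: 'b')
  sorted[17] = dDaBBacDA$daBbdBacc  (last char: 'c')
  sorted[18] = daBbdBaccdDaBBacDA$  (last char: '$')
Last column: ADaBdacdDdBBBaacbc$
Original string S is at sorted index 18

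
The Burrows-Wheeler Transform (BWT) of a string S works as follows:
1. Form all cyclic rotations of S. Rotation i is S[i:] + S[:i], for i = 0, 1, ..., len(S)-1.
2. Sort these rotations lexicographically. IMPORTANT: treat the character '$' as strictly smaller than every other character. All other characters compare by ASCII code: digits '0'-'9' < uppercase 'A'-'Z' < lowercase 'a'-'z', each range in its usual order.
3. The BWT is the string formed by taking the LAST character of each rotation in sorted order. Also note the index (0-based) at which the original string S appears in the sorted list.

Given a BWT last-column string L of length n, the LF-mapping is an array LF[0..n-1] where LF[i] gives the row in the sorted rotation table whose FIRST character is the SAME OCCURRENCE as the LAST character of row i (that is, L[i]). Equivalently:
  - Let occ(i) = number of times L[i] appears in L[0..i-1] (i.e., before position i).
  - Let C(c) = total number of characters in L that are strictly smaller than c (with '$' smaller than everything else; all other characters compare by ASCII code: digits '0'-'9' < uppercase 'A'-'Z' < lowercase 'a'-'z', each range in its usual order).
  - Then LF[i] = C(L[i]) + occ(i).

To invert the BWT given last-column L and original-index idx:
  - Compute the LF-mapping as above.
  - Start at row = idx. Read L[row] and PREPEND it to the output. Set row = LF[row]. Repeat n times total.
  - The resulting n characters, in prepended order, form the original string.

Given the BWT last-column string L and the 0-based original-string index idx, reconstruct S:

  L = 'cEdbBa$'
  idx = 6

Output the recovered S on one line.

LF mapping: 5 2 6 4 1 3 0
Walk LF starting at row 6, prepending L[row]:
  step 1: row=6, L[6]='$', prepend. Next row=LF[6]=0
  step 2: row=0, L[0]='c', prepend. Next row=LF[0]=5
  step 3: row=5, L[5]='a', prepend. Next row=LF[5]=3
  step 4: row=3, L[3]='b', prepend. Next row=LF[3]=4
  step 5: row=4, L[4]='B', prepend. Next row=LF[4]=1
  step 6: row=1, L[1]='E', prepend. Next row=LF[1]=2
  step 7: row=2, L[2]='d', prepend. Next row=LF[2]=6
Reversed output: dEBbac$

Answer: dEBbac$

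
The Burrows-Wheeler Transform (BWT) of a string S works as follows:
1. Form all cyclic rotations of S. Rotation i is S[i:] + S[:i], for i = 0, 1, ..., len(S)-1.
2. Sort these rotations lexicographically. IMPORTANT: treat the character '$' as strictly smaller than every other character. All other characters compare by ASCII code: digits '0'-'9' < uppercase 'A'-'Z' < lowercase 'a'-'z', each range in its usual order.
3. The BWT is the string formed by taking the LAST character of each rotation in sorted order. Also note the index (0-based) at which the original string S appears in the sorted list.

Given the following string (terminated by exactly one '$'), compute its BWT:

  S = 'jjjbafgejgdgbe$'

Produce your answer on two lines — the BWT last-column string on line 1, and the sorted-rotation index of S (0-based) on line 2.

Answer: ebjggbgadjfjej$
14

Derivation:
All 15 rotations (rotation i = S[i:]+S[:i]):
  rot[0] = jjjbafgejgdgbe$
  rot[1] = jjbafgejgdgbe$j
  rot[2] = jbafgejgdgbe$jj
  rot[3] = bafgejgdgbe$jjj
  rot[4] = afgejgdgbe$jjjb
  rot[5] = fgejgdgbe$jjjba
  rot[6] = gejgdgbe$jjjbaf
  rot[7] = ejgdgbe$jjjbafg
  rot[8] = jgdgbe$jjjbafge
  rot[9] = gdgbe$jjjbafgej
  rot[10] = dgbe$jjjbafgejg
  rot[11] = gbe$jjjbafgejgd
  rot[12] = be$jjjbafgejgdg
  rot[13] = e$jjjbafgejgdgb
  rot[14] = $jjjbafgejgdgbe
Sorted (with $ < everything):
  sorted[0] = $jjjbafgejgdgbe  (last char: 'e')
  sorted[1] = afgejgdgbe$jjjb  (last char: 'b')
  sorted[2] = bafgejgdgbe$jjj  (last char: 'j')
  sorted[3] = be$jjjbafgejgdg  (last char: 'g')
  sorted[4] = dgbe$jjjbafgejg  (last char: 'g')
  sorted[5] = e$jjjbafgejgdgb  (last char: 'b')
  sorted[6] = ejgdgbe$jjjbafg  (last char: 'g')
  sorted[7] = fgejgdgbe$jjjba  (last char: 'a')
  sorted[8] = gbe$jjjbafgejgd  (last char: 'd')
  sorted[9] = gdgbe$jjjbafgej  (last char: 'j')
  sorted[10] = gejgdgbe$jjjbaf  (last char: 'f')
  sorted[11] = jbafgejgdgbe$jj  (last char: 'j')
  sorted[12] = jgdgbe$jjjbafge  (last char: 'e')
  sorted[13] = jjbafgejgdgbe$j  (last char: 'j')
  sorted[14] = jjjbafgejgdgbe$  (last char: '$')
Last column: ebjggbgadjfjej$
Original string S is at sorted index 14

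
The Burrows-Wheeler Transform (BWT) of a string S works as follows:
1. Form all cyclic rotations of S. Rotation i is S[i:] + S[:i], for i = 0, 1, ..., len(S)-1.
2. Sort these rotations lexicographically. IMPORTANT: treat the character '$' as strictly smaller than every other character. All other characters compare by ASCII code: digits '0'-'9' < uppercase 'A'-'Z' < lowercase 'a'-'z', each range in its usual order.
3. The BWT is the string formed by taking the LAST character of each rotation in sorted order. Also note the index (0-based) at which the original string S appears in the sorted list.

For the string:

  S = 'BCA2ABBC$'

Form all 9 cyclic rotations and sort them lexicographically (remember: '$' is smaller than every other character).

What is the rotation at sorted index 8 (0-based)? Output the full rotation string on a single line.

Answer: CA2ABBC$B

Derivation:
All 9 rotations (rotation i = S[i:]+S[:i]):
  rot[0] = BCA2ABBC$
  rot[1] = CA2ABBC$B
  rot[2] = A2ABBC$BC
  rot[3] = 2ABBC$BCA
  rot[4] = ABBC$BCA2
  rot[5] = BBC$BCA2A
  rot[6] = BC$BCA2AB
  rot[7] = C$BCA2ABB
  rot[8] = $BCA2ABBC
Sorted (with $ < everything):
  sorted[0] = $BCA2ABBC
  sorted[1] = 2ABBC$BCA
  sorted[2] = A2ABBC$BC
  sorted[3] = ABBC$BCA2
  sorted[4] = BBC$BCA2A
  sorted[5] = BC$BCA2AB
  sorted[6] = BCA2ABBC$
  sorted[7] = C$BCA2ABB
  sorted[8] = CA2ABBC$B
sorted[8] = CA2ABBC$B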